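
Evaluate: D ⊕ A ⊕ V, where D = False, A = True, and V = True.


D = False, A = True, V = True
Step 1: D ⊕ A = False XOR True = True
Step 2: True ⊕ V = True XOR True = False
XOR is true when an odd number of operands are true.

False


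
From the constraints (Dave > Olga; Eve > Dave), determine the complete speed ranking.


Constraints: Dave > Olga; Eve > Dave
Method: at each step, the next-highest is the one remaining person who never appears on the smaller side of a constraint between remaining people.
  Step 1: remaining {Eve, Olga, Dave}; on the smaller side: {Olga, Dave} → Eve is next (Eve > Dave).
  Step 2: remaining {Olga, Dave}; on the smaller side: {Olga} → Dave is next (Dave > Olga).
  Step 3: only Olga remains → lowest.
Final ranking (highest to lowest):

Eve > Dave > Olga


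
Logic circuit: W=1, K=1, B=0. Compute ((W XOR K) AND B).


W XOR K = 1^1 = 0
0 AND 0 = 0

0


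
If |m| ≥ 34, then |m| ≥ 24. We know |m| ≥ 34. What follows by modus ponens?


Modus ponens: P → Q, P ⊢ Q
P: |m| ≥ 34
Q: |m| ≥ 24
We have P → Q and P is true.
By modus ponens, Q must be true.

|m| ≥ 24


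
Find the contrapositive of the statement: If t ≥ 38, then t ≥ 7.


Original: If t ≥ 38, then t ≥ 7
Contrapositive: If ¬Q, then ¬P
Negate Q: not (t ≥ 7)
Negate P: not (t ≥ 38)

If not (t ≥ 7), then not (t ≥ 38).


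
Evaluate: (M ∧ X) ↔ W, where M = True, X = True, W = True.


M = True, X = True, W = True
Step 1: M ∧ X = True AND True = True
Step 2: (True) ↔ W: true when both sides have same truth value.
Result: True ↔ True = True

True


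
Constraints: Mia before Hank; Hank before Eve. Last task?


Constraints: Mia before Hank; Hank before Eve
The last task can have nothing scheduled after it, so it must never appear on the left of a 'before'.
Tasks appearing before some other task: Mia, Hank.
The only task not in that list is Eve → it is last.

Eve


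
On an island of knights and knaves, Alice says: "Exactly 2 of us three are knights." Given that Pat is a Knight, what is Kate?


Alice claims exactly 2 knights among Alice, Pat, Kate.
Given: Pat is a Knight.

Case 1: Alice is a Knight (tells truth)
  Then exactly 2 of the three are knights.
  Counting Alice, Pat: 2 knight(s) so far. Need 0 more → Kate = Knave.
Case 2: Alice is a Knave (lies)
  Then the count is NOT 2.
  If Kate = Knight, count = 2 = 2 → claim would be true, contradicts lie.
  If Kate = Knave, count = 1 ≠ 2 → lie confirmed ✓

Kate is a Knave.

Knave


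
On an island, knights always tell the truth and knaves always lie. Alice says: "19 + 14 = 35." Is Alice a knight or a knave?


Statement: "19 + 14 = 35."
Actual: 19 + 14 = 33
Claimed: 35
Statement is FALSE → Alice lies → Knave

Knave


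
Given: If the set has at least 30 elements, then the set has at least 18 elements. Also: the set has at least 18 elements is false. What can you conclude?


Modus tollens: P → Q, ¬Q ⊢ ¬P
P: the set has at least 30 elements
Q: the set has at least 18 elements
We have P → Q and Q is false.
By modus tollens, P must be false.

It is not the case that the set has at least 30 elements


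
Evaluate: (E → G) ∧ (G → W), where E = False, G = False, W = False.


E = False, G = False, W = False
Step 1: E → G is false only when E=True and G=False. Result: True
Step 2: G → W is false only when G=True and W=False. Result: True
Step 3: True ∧ True = True

True


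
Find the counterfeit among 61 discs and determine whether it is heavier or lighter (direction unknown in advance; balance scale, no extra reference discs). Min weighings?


Let n = 61. 122 possibilities (n discs × lighter/heavier); each weighing has 3 outcomes.
Bound for k weighings: say the first weighing puts j discs on each pan. If it tips, the 2j weighed discs remain suspects (each with a known direction) and k-1 weighings give 3^(k-1) outcomes; 3^(k-1) is odd, so 2j ≤ 3^(k-1) - 1. If it balances, the n - 2j unweighed discs remain with direction unknown: 2(n - 2j) ≤ 3^(k-1) - 1 by the same parity argument. Adding, n ≤ (3^(k-1) - 1) + (3^(k-1) - 1)/2 = (3^k - 3)/2, and the classical three-group strategy achieves this (3 discs in 2 weighings, 12 in 3, 39 in 4, 120 in 5).
So we need the smallest k with (3^k - 3)/2 ≥ 61.
k = 4: (3^4 - 3)/2 = 39 < 61 ✗
k = 5: (3^5 - 3)/2 = 120 ≥ 61 ✓

5


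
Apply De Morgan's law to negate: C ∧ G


De Morgan's law: ¬(P ∧ Q) ≡ ¬P ∨ ¬Q
¬(C ∧ G) = ¬C ∨ ¬G

¬C ∨ ¬G


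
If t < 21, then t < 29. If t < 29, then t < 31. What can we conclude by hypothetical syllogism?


Hypothetical syllogism: P → Q, Q → R ⊢ P → R
Premise 1: t < 21 → t < 29
Premise 2: t < 29 → t < 31
Chain the implications: the middle term (t < 29) links the two.
Conclusion: If t < 21, then t < 31.

If t < 21, then t < 31.


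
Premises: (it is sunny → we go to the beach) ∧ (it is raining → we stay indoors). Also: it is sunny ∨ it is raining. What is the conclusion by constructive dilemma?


Constructive dilemma: (P → Q) ∧ (R → S), P ∨ R ⊢ Q ∨ S
Premise 1: it is sunny → we go to the beach
Premise 2: it is raining → we stay indoors
Premise 3: it is sunny ∨ it is raining
Case 1: Assuming it is sunny, then by Premise 1, we go to the beach.
Case 2: Assuming it is raining, then by Premise 2, we stay indoors.
Since one of it is sunny or it is raining must hold, we get we go to the beach or we stay indoors.

We go to the beach or we stay indoors.


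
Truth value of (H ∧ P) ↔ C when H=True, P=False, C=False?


H = True, P = False, C = False
Expression: (H ∧ P) ↔ C
Step 1: H ∧ P = True AND False = False
Step 2: (False) ↔ C = (False iff False) = True

True


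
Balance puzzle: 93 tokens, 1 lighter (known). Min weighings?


Each weighing has 3 outcomes (left heavy / balance / right heavy), so k weighings distinguish at most 3^k cases; splitting into three near-equal groups achieves this.
Need 3^k ≥ 93: 3^4 = 81 < 93 ≤ 3^5 = 243
k = ⌈log₃(93)⌉ = 5

5


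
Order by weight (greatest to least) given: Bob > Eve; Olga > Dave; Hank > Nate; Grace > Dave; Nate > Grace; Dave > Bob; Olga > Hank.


Constraints: Bob > Eve; Olga > Dave; Hank > Nate; Grace > Dave; Nate > Grace; Dave > Bob; Olga > Hank
Method: at each step, the next-highest is the one remaining person who never appears on the smaller side of a constraint between remaining people.
  Step 1: remaining {Olga, Nate, Hank, Grace, Bob, Dave, Eve}; on the smaller side: {Nate, Hank, Grace, Bob, Dave, Eve} → Olga is next (Olga > Dave; Olga > Hank).
  Step 2: remaining {Nate, Hank, Grace, Bob, Dave, Eve}; on the smaller side: {Nate, Grace, Bob, Dave, Eve} → Hank is next (Hank > Nate).
  Step 3: remaining {Nate, Grace, Bob, Dave, Eve}; on the smaller side: {Grace, Bob, Dave, Eve} → Nate is next (Nate > Grace).
  Step 4: remaining {Grace, Bob, Dave, Eve}; on the smaller side: {Bob, Dave, Eve} → Grace is next (Grace > Dave).
  Step 5: remaining {Bob, Dave, Eve}; on the smaller side: {Bob, Eve} → Dave is next (Dave > Bob).
  Step 6: remaining {Bob, Eve}; on the smaller side: {Eve} → Bob is next (Bob > Eve).
  Step 7: only Eve remains → lowest.
Final ranking (highest to lowest):

Olga > Hank > Nate > Grace > Dave > Bob > Eve


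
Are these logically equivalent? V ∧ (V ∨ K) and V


Expression 1: V ∧ (V ∨ K)
Expression 2: V
Truth table (V K | Expr1 Expr2):
  T T |   T     T
  T F |   T     T
  F T |   F     F
  F F |   F     F
All 4 rows agree, so the expressions are logically equivalent.

Yes


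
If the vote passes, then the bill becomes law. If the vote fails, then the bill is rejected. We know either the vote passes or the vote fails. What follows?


Constructive dilemma: (P → Q) ∧ (R → S), P ∨ R ⊢ Q ∨ S
Premise 1: the vote passes → the bill becomes law
Premise 2: the vote fails → the bill is rejected
Premise 3: the vote passes ∨ the vote fails
Case 1: Assuming the vote passes, then by Premise 1, the bill becomes law.
Case 2: Assuming the vote fails, then by Premise 2, the bill is rejected.
Since one of the vote passes or the vote fails must hold, we get the bill becomes law or the bill is rejected.

The bill becomes law or the bill is rejected.


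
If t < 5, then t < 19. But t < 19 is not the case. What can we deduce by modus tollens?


Modus tollens: P → Q, ¬Q ⊢ ¬P
P: t < 5
Q: t < 19
We have P → Q and Q is false.
By modus tollens, P must be false.

It is not the case that t < 5


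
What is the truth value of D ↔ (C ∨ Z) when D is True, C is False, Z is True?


D = True, C = False, Z = True
Step 1: C ∨ Z = False OR True = True
Step 2: D ↔ (True): true when both sides have same truth value.
Result: True ↔ True = True

True


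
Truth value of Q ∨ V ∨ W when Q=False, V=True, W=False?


Q = False, V = True, W = False
Expression: Q ∨ V ∨ W
Step 1: Q ∨ V = False OR True = True
Step 2: (True) ∨ W = True OR False = True

True


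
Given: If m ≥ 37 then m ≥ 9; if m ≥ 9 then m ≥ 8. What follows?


Hypothetical syllogism: P → Q, Q → R ⊢ P → R
Premise 1: m ≥ 37 → m ≥ 9
Premise 2: m ≥ 9 → m ≥ 8
Chain the implications: the middle term (m ≥ 9) links the two.
Conclusion: If m ≥ 37, then m ≥ 8.

If m ≥ 37, then m ≥ 8.


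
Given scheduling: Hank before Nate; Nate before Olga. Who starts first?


Constraints: Hank before Nate; Nate before Olga
The first task can have nothing scheduled before it, so it must never appear on the right of a 'before'.
Tasks appearing after some 'before': Nate, Olga.
The only task not in that list is Hank → it is first.

Hank


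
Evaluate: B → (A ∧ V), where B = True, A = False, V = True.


B = True, A = False, V = True
Step 1: A ∧ V = False AND True = False
Step 2: B → (False): false only when B=True and consequent=False.
Result: False

False


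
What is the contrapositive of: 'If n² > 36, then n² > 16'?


Original: If n² > 36, then n² > 16
Contrapositive: If ¬Q, then ¬P
Negate Q: not (n² > 16)
Negate P: not (n² > 36)

If not (n² > 16), then not (n² > 36).


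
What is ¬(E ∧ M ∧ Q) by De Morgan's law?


De Morgan's law: ¬(P ∧ Q ∧ R) ≡ ¬P ∨ ¬Q ∨ ¬R
¬(E ∧ M ∧ Q) = ¬E ∨ ¬M ∨ ¬Q

¬E ∨ ¬M ∨ ¬Q


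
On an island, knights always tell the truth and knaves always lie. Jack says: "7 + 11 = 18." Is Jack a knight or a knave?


Statement: "7 + 11 = 18."
Actual: 7 + 11 = 18
Claimed: 18
Statement is TRUE → Jack tells the truth → Knight

Knight


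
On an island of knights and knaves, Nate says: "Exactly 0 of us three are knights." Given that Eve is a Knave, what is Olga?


Nate claims exactly 0 knights among Nate, Eve, Olga.
Given: Eve is a Knave.

Case 1: Nate is a Knight (tells truth)
  Then exactly 0 of the three are knights.
  Counting Nate, Eve: 1 knight(s) so far. Need -1 more → impossible.
Case 2: Nate is a Knave (lies)
  Then the count is NOT 0.
  If Olga = Knave, count = 0 = 0 → claim would be true, contradicts lie.
  If Olga = Knight, count = 1 ≠ 0 → lie confirmed ✓

Olga is a Knight.

Knight


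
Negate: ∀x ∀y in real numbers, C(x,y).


Original: ∀x ∀y C(x,y)
Rule: ¬∀→∃, ¬∃→∀, negate predicate.
Negation: ∃x ∃y ¬C(x,y)

∃x ∃y ¬C(x,y)


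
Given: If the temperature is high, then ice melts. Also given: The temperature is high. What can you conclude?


Modus ponens: P → Q, P ⊢ Q
P: the temperature is high
Q: ice melts
We have P → Q and P is true.
By modus ponens, Q must be true.

Ice melts


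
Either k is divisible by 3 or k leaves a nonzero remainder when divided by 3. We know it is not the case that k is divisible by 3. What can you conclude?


Disjunctive syllogism: P ∨ Q, ¬P ⊢ Q
Disjunction: k is divisible by 3 ∨ k leaves a nonzero remainder when divided by 3
We know it is not the case that k is divisible by 3.
By disjunctive syllogism, the other disjunct must be true.

k leaves a nonzero remainder when divided by 3


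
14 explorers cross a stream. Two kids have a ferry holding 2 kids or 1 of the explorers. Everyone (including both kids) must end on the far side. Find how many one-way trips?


Per crossing of one of the explorers: kids→, one←, one of the explorers→, one← = 4 trips
14 × 4 = 56, + 1 final kids→ = 57
Minimum trips = 57

57


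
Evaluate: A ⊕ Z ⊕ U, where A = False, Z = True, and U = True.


A = False, Z = True, U = True
Step 1: A ⊕ Z = False XOR True = True
Step 2: True ⊕ U = True XOR True = False
XOR is true when an odd number of operands are true.

False


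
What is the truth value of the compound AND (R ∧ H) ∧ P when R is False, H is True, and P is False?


R = False, H = True, P = False
Step 1: R ∧ H = False AND True = False
Step 2: False ∧ P = False AND False = False
AND is true only when ALL operands are true.

False


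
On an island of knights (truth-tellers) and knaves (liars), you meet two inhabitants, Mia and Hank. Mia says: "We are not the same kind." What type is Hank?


Mia says: "We are not the same kind."
Case 1: Mia is a Knight (truth-teller)
  Statement is true → they ARE different → Hank is a Knave
Case 2: Mia is a Knave (liar)
  Statement is false → they are NOT different → Hank is a Knave
In both cases, Hank is a Knave.

Knave


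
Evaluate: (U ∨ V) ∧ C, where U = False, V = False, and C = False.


U = False, V = False, C = False
Step 1: U ∨ V = False OR False = False
Step 2: False ∧ C = False AND False = False
OR is true when at least one operand is true; AND requires both.

False


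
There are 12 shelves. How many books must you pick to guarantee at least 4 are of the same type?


Pigeonhole: to guarantee k in one of n categories, need (k-1)×n + 1.
k = 4, n = 12
Minimum = (4-1) × 12 + 1 = 3 × 12 + 1

37


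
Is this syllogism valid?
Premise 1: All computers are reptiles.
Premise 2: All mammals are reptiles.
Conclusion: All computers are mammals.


Premise 1: All computers are reptiles.
Premise 2: All mammals are reptiles.
Conclusion: All computers are mammals.
Fallacy: undistributed middle. reptiles is predicate in both.
Counterexample: computers and mammals could be disjoint subsets of reptiles.

Invalid


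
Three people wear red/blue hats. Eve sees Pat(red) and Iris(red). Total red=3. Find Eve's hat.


Total red = 3, seen red = 2
Own red = 3 - 2 = 1
Eve's hat is red.

red


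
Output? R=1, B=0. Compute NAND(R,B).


R AND B = 0
NOT(0) = 1

1


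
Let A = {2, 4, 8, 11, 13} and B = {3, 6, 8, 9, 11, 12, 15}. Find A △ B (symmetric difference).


A = {2, 4, 8, 11, 13}
B = {3, 6, 8, 9, 11, 12, 15}
Operation: symmetric difference
In A only: [2, 4, 13], in B only: [3, 6, 9, 12, 15]

{2, 3, 4, 6, 9, 12, 13, 15}


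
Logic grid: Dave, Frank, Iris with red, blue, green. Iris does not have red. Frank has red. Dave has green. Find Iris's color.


From clues:
  Frank → red
  Dave → green
By elimination, Iris gets the remaining.

blue


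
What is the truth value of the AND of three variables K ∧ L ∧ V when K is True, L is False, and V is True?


K = True, L = False, V = True
Step 1: K ∧ L = True AND False = False
Step 2: (False) ∧ V = (False) AND True = False
AND is true only when ALL operands are true.

False


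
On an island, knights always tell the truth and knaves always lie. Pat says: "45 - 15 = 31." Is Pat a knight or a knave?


Statement: "45 - 15 = 31."
Actual: 45 - 15 = 30
Claimed: 31
Statement is FALSE → Pat lies → Knave

Knave


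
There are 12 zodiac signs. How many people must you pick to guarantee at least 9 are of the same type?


Pigeonhole: to guarantee k in one of n categories, need (k-1)×n + 1.
k = 9, n = 12
Minimum = (9-1) × 12 + 1 = 8 × 12 + 1

97


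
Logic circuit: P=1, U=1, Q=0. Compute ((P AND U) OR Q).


P AND U = 1&1 = 1
1 OR 0 = 1

1


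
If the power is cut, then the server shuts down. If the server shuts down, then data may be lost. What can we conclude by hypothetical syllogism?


Hypothetical syllogism: P → Q, Q → R ⊢ P → R
Premise 1: the power is cut → the server shuts down
Premise 2: the server shuts down → data may be lost
Chain the implications: the middle term (the server shuts down) links the two.
Conclusion: If the power is cut, then data may be lost.

If the power is cut, then data may be lost.


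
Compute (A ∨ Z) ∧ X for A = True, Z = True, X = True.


A = True, Z = True, X = True
Step 1: A ∨ Z = True OR True = True
Step 2: True ∧ X = True AND True = True
OR is true when at least one operand is true; AND requires both.

True


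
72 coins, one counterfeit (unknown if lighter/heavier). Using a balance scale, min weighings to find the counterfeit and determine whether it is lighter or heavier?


Let n = 72. 144 possibilities (n coins × lighter/heavier); each weighing has 3 outcomes.
Bound for k weighings: say the first weighing puts j coins on each pan. If it tips, the 2j weighed coins remain suspects (each with a known direction) and k-1 weighings give 3^(k-1) outcomes; 3^(k-1) is odd, so 2j ≤ 3^(k-1) - 1. If it balances, the n - 2j unweighed coins remain with direction unknown: 2(n - 2j) ≤ 3^(k-1) - 1 by the same parity argument. Adding, n ≤ (3^(k-1) - 1) + (3^(k-1) - 1)/2 = (3^k - 3)/2, and the classical three-group strategy achieves this (3 coins in 2 weighings, 12 in 3, 39 in 4, 120 in 5).
So we need the smallest k with (3^k - 3)/2 ≥ 72.
k = 4: (3^4 - 3)/2 = 39 < 72 ✗
k = 5: (3^5 - 3)/2 = 120 ≥ 72 ✓

5


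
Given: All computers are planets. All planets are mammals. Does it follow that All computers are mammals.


Premise 1: All computers are planets.
Premise 2: All planets are mammals.
Conclusion: All computers are mammals.
Barbara syllogism (AAA-1): All A are B, All B are C → All A are C.
Middle term (planets) distributed in premise 2.

Valid


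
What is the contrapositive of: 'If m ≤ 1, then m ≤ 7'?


Original: If m ≤ 1, then m ≤ 7
Contrapositive: If ¬Q, then ¬P
Negate Q: not (m ≤ 7)
Negate P: not (m ≤ 1)

If not (m ≤ 7), then not (m ≤ 1).


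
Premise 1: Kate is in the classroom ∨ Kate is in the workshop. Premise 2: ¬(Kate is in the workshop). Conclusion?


Disjunctive syllogism: P ∨ Q, ¬P ⊢ Q
Disjunction: Kate is in the classroom ∨ Kate is in the workshop
We know it is not the case that Kate is in the workshop.
By disjunctive syllogism, the other disjunct must be true.

Kate is in the classroom


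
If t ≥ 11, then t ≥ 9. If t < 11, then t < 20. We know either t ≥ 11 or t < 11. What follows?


Constructive dilemma: (P → Q) ∧ (R → S), P ∨ R ⊢ Q ∨ S
Premise 1: t ≥ 11 → t ≥ 9
Premise 2: t < 11 → t < 20
Premise 3: t ≥ 11 ∨ t < 11
Case 1: Assuming t ≥ 11, then by Premise 1, t ≥ 9.
Case 2: Assuming t < 11, then by Premise 2, t < 20.
Since one of t ≥ 11 or t < 11 must hold, we get t ≥ 9 or t < 20.

t ≥ 9 or t < 20.


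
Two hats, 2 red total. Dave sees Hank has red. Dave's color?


Total red = 2, Hank = red
Red accounted for: 1
Remaining for Dave: 1
Dave's hat is red.

red


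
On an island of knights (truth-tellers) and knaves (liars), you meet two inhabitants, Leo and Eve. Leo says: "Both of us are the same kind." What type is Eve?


Leo says: "Both of us are the same kind."
Case 1: Leo is a Knight (truth-teller)
  Statement is true → they ARE the same → Eve is also a Knight
Case 2: Leo is a Knave (liar)
  Statement is false → they are NOT the same → Eve is a Knight
In both cases, Eve is a Knight.

Knight


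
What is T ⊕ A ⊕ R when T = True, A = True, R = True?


T = True, A = True, R = True
Step 1: T ⊕ A = True XOR True = False
Step 2: False ⊕ R = False XOR True = True
XOR is true when an odd number of operands are true.

True


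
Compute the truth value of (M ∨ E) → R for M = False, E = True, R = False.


M = False, E = True, R = False
Step 1: M ∨ E = False OR True = True
Step 2: (True) → R: false only when antecedent=True and R=False.
Result: False

False


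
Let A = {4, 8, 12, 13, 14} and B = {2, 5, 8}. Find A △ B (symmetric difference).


A = {4, 8, 12, 13, 14}
B = {2, 5, 8}
Operation: symmetric difference
In A only: [4, 12, 13, 14], in B only: [2, 5]

{2, 4, 5, 12, 13, 14}


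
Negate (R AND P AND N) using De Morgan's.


De Morgan's law: ¬(P ∧ Q ∧ R) ≡ ¬P ∨ ¬Q ∨ ¬R
¬(R ∧ P ∧ N) = ¬R ∨ ¬P ∨ ¬N

¬R ∨ ¬P ∨ ¬N


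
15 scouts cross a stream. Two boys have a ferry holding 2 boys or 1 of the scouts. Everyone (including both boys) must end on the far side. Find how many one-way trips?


Per crossing of one of the scouts: boys→, one←, one of the scouts→, one← = 4 trips
15 × 4 = 60, + 1 final boys→ = 61
Minimum trips = 61

61


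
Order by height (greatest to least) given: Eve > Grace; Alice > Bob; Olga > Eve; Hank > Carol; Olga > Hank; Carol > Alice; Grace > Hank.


Constraints: Eve > Grace; Alice > Bob; Olga > Eve; Hank > Carol; Olga > Hank; Carol > Alice; Grace > Hank
Method: at each step, the next-highest is the one remaining person who never appears on the smaller side of a constraint between remaining people.
  Step 1: remaining {Bob, Hank, Carol, Eve, Olga, Alice, Grace}; on the smaller side: {Bob, Hank, Carol, Eve, Alice, Grace} → Olga is next (Olga > Eve; Olga > Hank).
  Step 2: remaining {Bob, Hank, Carol, Eve, Alice, Grace}; on the smaller side: {Bob, Hank, Carol, Alice, Grace} → Eve is next (Eve > Grace).
  Step 3: remaining {Bob, Hank, Carol, Alice, Grace}; on the smaller side: {Bob, Hank, Carol, Alice} → Grace is next (Grace > Hank).
  Step 4: remaining {Bob, Hank, Carol, Alice}; on the smaller side: {Bob, Carol, Alice} → Hank is next (Hank > Carol).
  Step 5: remaining {Bob, Carol, Alice}; on the smaller side: {Bob, Alice} → Carol is next (Carol > Alice).
  Step 6: remaining {Bob, Alice}; on the smaller side: {Bob} → Alice is next (Alice > Bob).
  Step 7: only Bob remains → lowest.
Final ranking (highest to lowest):

Olga > Eve > Grace > Hank > Carol > Alice > Bob


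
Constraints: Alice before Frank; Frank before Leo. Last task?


Constraints: Alice before Frank; Frank before Leo
The last task can have nothing scheduled after it, so it must never appear on the left of a 'before'.
Tasks appearing before some other task: Alice, Frank.
The only task not in that list is Leo → it is last.

Leo


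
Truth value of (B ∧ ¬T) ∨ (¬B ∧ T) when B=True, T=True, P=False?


B = True, T = True, P = False
Expression: (B ∧ ¬T) ∨ (¬B ∧ T)
Step 1: ¬T = NOT True = False
Step 2: B ∧ ¬T = True AND False = False
Step 3: ¬B = NOT True = False
Step 4: ¬B ∧ T = False AND True = False
Step 5: (False) ∨ (False) = False OR False = False

False


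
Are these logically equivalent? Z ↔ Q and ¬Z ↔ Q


Expression 1: Z ↔ Q
Expression 2: ¬Z ↔ Q
Truth table (Z Q | Expr1 Expr2):
  T T |   T     F   ← differ
  T F |   F     T   ← differ
  F T |   F     T   ← differ
  F F |   T     F   ← differ
Counterexample: Z=T, Q=T gives Expr1 = T but Expr2 = F, so the expressions are NOT logically equivalent.

No


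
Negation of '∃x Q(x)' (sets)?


Original: ∃x Q(x)
Rule: ¬∀→∃, ¬∃→∀, negate predicate.
Negation: ∀x ¬Q(x)

∀x ¬Q(x)


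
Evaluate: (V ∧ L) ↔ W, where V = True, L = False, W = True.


V = True, L = False, W = True
Step 1: V ∧ L = True AND False = False
Step 2: (False) ↔ W: true when both sides have same truth value.
Result: False ↔ True = False

False


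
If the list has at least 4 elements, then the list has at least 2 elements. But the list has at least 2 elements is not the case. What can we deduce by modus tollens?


Modus tollens: P → Q, ¬Q ⊢ ¬P
P: the list has at least 4 elements
Q: the list has at least 2 elements
We have P → Q and Q is false.
By modus tollens, P must be false.

It is not the case that the list has at least 4 elements


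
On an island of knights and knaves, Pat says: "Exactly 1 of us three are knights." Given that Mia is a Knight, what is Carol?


Pat claims exactly 1 knights among Pat, Mia, Carol.
Given: Mia is a Knight.

Case 1: Pat is a Knight (tells truth)
  Then exactly 1 of the three are knights.
  Counting Pat, Mia: 2 knight(s) so far. Need -1 more → impossible.
Case 2: Pat is a Knave (lies)
  Then the count is NOT 1.
  If Carol = Knave, count = 1 = 1 → claim would be true, contradicts lie.
  If Carol = Knight, count = 2 ≠ 1 → lie confirmed ✓

Carol is a Knight.

Knight


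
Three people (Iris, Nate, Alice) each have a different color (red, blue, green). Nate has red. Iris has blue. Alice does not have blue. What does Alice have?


From clues:
  Iris → blue
  Nate → red
By elimination, Alice gets the remaining.

green


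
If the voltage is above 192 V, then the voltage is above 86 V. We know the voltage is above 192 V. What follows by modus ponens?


Modus ponens: P → Q, P ⊢ Q
P: the voltage is above 192 V
Q: the voltage is above 86 V
We have P → Q and P is true.
By modus ponens, Q must be true.

The voltage is above 86 V


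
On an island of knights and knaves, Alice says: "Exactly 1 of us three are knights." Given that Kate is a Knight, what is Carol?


Alice claims exactly 1 knights among Alice, Kate, Carol.
Given: Kate is a Knight.

Case 1: Alice is a Knight (tells truth)
  Then exactly 1 of the three are knights.
  Counting Alice, Kate: 2 knight(s) so far. Need -1 more → impossible.
Case 2: Alice is a Knave (lies)
  Then the count is NOT 1.
  If Carol = Knave, count = 1 = 1 → claim would be true, contradicts lie.
  If Carol = Knight, count = 2 ≠ 1 → lie confirmed ✓

Carol is a Knight.

Knight


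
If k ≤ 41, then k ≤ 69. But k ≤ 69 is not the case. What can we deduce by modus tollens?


Modus tollens: P → Q, ¬Q ⊢ ¬P
P: k ≤ 41
Q: k ≤ 69
We have P → Q and Q is false.
By modus tollens, P must be false.

It is not the case that k ≤ 41


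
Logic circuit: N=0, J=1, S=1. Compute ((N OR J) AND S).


N OR J = 0|1 = 1
1 AND 1 = 1

1


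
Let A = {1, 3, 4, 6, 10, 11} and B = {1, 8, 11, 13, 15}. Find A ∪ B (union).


A = {1, 3, 4, 6, 10, 11}
B = {1, 8, 11, 13, 15}
Operation: union
All elements combined: 1, 3, 4, 6, 8, 10, 11, 13, 15

{1, 3, 4, 6, 8, 10, 11, 13, 15}


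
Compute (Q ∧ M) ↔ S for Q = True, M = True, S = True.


Q = True, M = True, S = True
Step 1: Q ∧ M = True AND True = True
Step 2: (True) ↔ S: true when both sides have same truth value.
Result: True ↔ True = True

True


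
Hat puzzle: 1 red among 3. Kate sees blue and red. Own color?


Total red = 1, seen red = 1
Own red = 1 - 1 = 0
Kate's hat is blue.

blue


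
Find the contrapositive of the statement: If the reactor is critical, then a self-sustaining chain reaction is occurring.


Original: If the reactor is critical, then a self-sustaining chain reaction is occurring
Contrapositive: If ¬Q, then ¬P
Negate Q: not (a self-sustaining chain reaction is occurring)
Negate P: not (the reactor is critical)

If not (a self-sustaining chain reaction is occurring), then not (the reactor is critical).


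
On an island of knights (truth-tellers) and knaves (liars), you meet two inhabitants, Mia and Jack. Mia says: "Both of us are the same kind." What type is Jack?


Mia says: "Both of us are the same kind."
Case 1: Mia is a Knight (truth-teller)
  Statement is true → they ARE the same → Jack is also a Knight
Case 2: Mia is a Knave (liar)
  Statement is false → they are NOT the same → Jack is a Knight
In both cases, Jack is a Knight.

Knight


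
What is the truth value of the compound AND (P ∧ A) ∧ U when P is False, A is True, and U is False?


P = False, A = True, U = False
Step 1: P ∧ A = False AND True = False
Step 2: False ∧ U = False AND False = False
AND is true only when ALL operands are true.

False


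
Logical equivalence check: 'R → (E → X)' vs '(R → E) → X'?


Expression 1: R → (E → X)
Expression 2: (R → E) → X
Truth table (R E X | Expr1 Expr2):
  T T T |   T     T
  T T F |   F     F
  T F T |   T     T
  T F F |   T     T
  F T T |   T     T
  F T F |   T     F   ← differ
  F F T |   T     T
  F F F |   T     F   ← differ
Counterexample: R=F, E=T, X=F gives Expr1 = T but Expr2 = F, so the expressions are NOT logically equivalent.

No


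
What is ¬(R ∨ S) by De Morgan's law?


De Morgan's law: ¬(P ∨ Q) ≡ ¬P ∧ ¬Q
¬(R ∨ S) = ¬R ∧ ¬S

¬R ∧ ¬S


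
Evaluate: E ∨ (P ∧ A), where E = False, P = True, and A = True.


E = False, P = True, A = True
Step 1: P ∧ A = True AND True = True
Step 2: E ∨ True = False OR True = True
AND evaluated first (higher precedence); then OR applied.

True


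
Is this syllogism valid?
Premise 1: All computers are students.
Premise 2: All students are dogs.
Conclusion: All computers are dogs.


Premise 1: All computers are students.
Premise 2: All students are dogs.
Conclusion: All computers are dogs.
Barbara syllogism (AAA-1): All A are B, All B are C → All A are C.
Middle term (students) distributed in premise 2.

Valid


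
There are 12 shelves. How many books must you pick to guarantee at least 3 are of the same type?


Pigeonhole: to guarantee k in one of n categories, need (k-1)×n + 1.
k = 3, n = 12
Minimum = (3-1) × 12 + 1 = 2 × 12 + 1

25


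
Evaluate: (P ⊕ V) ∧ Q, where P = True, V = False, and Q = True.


P = True, V = False, Q = True
Step 1: P ⊕ V = True XOR False = True
Step 2: True ∧ Q = True AND True = True
XOR true when exactly one of P,V is true; then AND with Q.

True


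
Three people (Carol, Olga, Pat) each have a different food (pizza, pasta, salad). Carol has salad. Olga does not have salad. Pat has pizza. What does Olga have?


From clues:
  Pat → pizza
  Carol → salad
By elimination, Olga gets the remaining.

pasta


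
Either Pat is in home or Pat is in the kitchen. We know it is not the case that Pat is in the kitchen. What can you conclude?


Disjunctive syllogism: P ∨ Q, ¬P ⊢ Q
Disjunction: Pat is in home ∨ Pat is in the kitchen
We know it is not the case that Pat is in the kitchen.
By disjunctive syllogism, the other disjunct must be true.

Pat is in home


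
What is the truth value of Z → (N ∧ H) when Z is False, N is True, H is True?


Z = False, N = True, H = True
Step 1: N ∧ H = True AND True = True
Step 2: Z → (True): false only when Z=True and consequent=False.
Result: True

True


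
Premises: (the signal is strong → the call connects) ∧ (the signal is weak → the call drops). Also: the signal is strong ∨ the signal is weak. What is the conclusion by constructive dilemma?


Constructive dilemma: (P → Q) ∧ (R → S), P ∨ R ⊢ Q ∨ S
Premise 1: the signal is strong → the call connects
Premise 2: the signal is weak → the call drops
Premise 3: the signal is strong ∨ the signal is weak
Case 1: Assuming the signal is strong, then by Premise 1, the call connects.
Case 2: Assuming the signal is weak, then by Premise 2, the call drops.
Since one of the signal is strong or the signal is weak must hold, we get the call connects or the call drops.

The call connects or the call drops.


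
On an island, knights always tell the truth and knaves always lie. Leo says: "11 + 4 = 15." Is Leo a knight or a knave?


Statement: "11 + 4 = 15."
Actual: 11 + 4 = 15
Claimed: 15
Statement is TRUE → Leo tells the truth → Knight

Knight


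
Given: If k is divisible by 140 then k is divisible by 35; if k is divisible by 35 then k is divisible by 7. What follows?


Hypothetical syllogism: P → Q, Q → R ⊢ P → R
Premise 1: k is divisible by 140 → k is divisible by 35
Premise 2: k is divisible by 35 → k is divisible by 7
Chain the implications: the middle term (k is divisible by 35) links the two.
Conclusion: If k is divisible by 140, then k is divisible by 7.

If k is divisible by 140, then k is divisible by 7.


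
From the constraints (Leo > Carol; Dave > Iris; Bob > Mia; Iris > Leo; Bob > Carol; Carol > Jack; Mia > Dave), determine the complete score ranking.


Constraints: Leo > Carol; Dave > Iris; Bob > Mia; Iris > Leo; Bob > Carol; Carol > Jack; Mia > Dave
Method: at each step, the next-highest is the one remaining person who never appears on the smaller side of a constraint between remaining people.
  Step 1: remaining {Iris, Dave, Leo, Carol, Mia, Jack, Bob}; on the smaller side: {Iris, Dave, Leo, Carol, Mia, Jack} → Bob is next (Bob > Mia; Bob > Carol).
  Step 2: remaining {Iris, Dave, Leo, Carol, Mia, Jack}; on the smaller side: {Iris, Dave, Leo, Carol, Jack} → Mia is next (Mia > Dave).
  Step 3: remaining {Iris, Dave, Leo, Carol, Jack}; on the smaller side: {Iris, Leo, Carol, Jack} → Dave is next (Dave > Iris).
  Step 4: remaining {Iris, Leo, Carol, Jack}; on the smaller side: {Leo, Carol, Jack} → Iris is next (Iris > Leo).
  Step 5: remaining {Leo, Carol, Jack}; on the smaller side: {Carol, Jack} → Leo is next (Leo > Carol).
  Step 6: remaining {Carol, Jack}; on the smaller side: {Jack} → Carol is next (Carol > Jack).
  Step 7: only Jack remains → lowest.
Final ranking (highest to lowest):

Bob > Mia > Dave > Iris > Leo > Carol > Jack


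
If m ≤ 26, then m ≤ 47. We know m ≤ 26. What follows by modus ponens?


Modus ponens: P → Q, P ⊢ Q
P: m ≤ 26
Q: m ≤ 47
We have P → Q and P is true.
By modus ponens, Q must be true.

m ≤ 47


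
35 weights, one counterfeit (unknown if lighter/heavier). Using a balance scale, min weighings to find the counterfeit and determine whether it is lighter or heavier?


Let n = 35. 70 possibilities (n weights × lighter/heavier); each weighing has 3 outcomes.
Bound for k weighings: say the first weighing puts j weights on each pan. If it tips, the 2j weighed weights remain suspects (each with a known direction) and k-1 weighings give 3^(k-1) outcomes; 3^(k-1) is odd, so 2j ≤ 3^(k-1) - 1. If it balances, the n - 2j unweighed weights remain with direction unknown: 2(n - 2j) ≤ 3^(k-1) - 1 by the same parity argument. Adding, n ≤ (3^(k-1) - 1) + (3^(k-1) - 1)/2 = (3^k - 3)/2, and the classical three-group strategy achieves this (3 weights in 2 weighings, 12 in 3, 39 in 4, 120 in 5).
So we need the smallest k with (3^k - 3)/2 ≥ 35.
k = 3: (3^3 - 3)/2 = 12 < 35 ✗
k = 4: (3^4 - 3)/2 = 39 ≥ 35 ✓

4


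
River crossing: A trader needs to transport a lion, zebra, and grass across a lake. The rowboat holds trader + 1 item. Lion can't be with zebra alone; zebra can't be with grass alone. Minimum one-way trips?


1. trader+zebra → 2. trader ← 3. trader+lion → 4. trader+zebra ← 5. trader+grass → 6. trader ← 7. trader+zebra →
Minimum trips = 7

7


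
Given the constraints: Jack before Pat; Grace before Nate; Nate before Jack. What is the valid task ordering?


Constraints: Jack before Pat; Grace before Nate; Nate before Jack
Method: repeatedly schedule the remaining task that has no remaining task required before it.
  Step 1: remaining {Pat, Grace, Jack, Nate}; every task except Grace still has a predecessor pending → schedule Grace.
  Step 2: remaining {Pat, Jack, Nate}; every task except Nate still has a predecessor pending → schedule Nate.
  Step 3: remaining {Pat, Jack}; every task except Jack still has a predecessor pending → schedule Jack.
  Step 4: only Pat remains → schedule Pat.
Resulting order:

Grace → Nate → Jack → Pat


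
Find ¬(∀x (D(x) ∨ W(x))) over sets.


Original: ∀x (D(x) ∨ W(x))
Rule: ¬∀→∃, ¬∃→∀, negate predicate.
Negation: ∃x (¬D(x) ∧ ¬W(x))

∃x (¬D(x) ∧ ¬W(x))


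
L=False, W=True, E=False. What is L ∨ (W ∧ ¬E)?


L = False, W = True, E = False
Expression: L ∨ (W ∧ ¬E)
Step 1: ¬E = NOT False = True
Step 2: W ∧ ¬E = True AND True = True
Step 3: L ∨ (True) = False OR True = True

True


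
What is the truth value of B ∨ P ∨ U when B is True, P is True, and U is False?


B = True, P = True, U = False
Step 1: B ∨ P = True OR True = True
Step 2: True ∨ U = True OR False = True
OR is true when at least one operand is true.

True


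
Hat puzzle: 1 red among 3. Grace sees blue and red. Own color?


Total red = 1, seen red = 1
Own red = 1 - 1 = 0
Grace's hat is blue.

blue


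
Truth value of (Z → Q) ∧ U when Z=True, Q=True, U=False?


Z = True, Q = True, U = False
Expression: (Z → Q) ∧ U
Step 1: Z → Q = True → True (false only if Z=True, Q=False) = True
Step 2: (True) ∧ U = True AND False = False

False


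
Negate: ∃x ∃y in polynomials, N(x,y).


Original: ∃x ∃y N(x,y)
Rule: ¬∀→∃, ¬∃→∀, negate predicate.
Negation: ∀x ∀y ¬N(x,y)

∀x ∀y ¬N(x,y)


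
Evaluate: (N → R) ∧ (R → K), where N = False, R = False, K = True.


N = False, R = False, K = True
Step 1: N → R is false only when N=True and R=False. Result: True
Step 2: R → K is false only when R=True and K=False. Result: True
Step 3: True ∧ True = True

True


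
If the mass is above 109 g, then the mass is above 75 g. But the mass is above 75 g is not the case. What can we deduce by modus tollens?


Modus tollens: P → Q, ¬Q ⊢ ¬P
P: the mass is above 109 g
Q: the mass is above 75 g
We have P → Q and Q is false.
By modus tollens, P must be false.

It is not the case that the mass is above 109 g


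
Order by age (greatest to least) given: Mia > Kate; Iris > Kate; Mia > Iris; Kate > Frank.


Constraints: Mia > Kate; Iris > Kate; Mia > Iris; Kate > Frank
Method: at each step, the next-highest is the one remaining person who never appears on the smaller side of a constraint between remaining people.
  Step 1: remaining {Iris, Frank, Mia, Kate}; on the smaller side: {Iris, Frank, Kate} → Mia is next (Mia > Kate; Mia > Iris).
  Step 2: remaining {Iris, Frank, Kate}; on the smaller side: {Frank, Kate} → Iris is next (Iris > Kate).
  Step 3: remaining {Frank, Kate}; on the smaller side: {Frank} → Kate is next (Kate > Frank).
  Step 4: only Frank remains → lowest.
Final ranking (highest to lowest):

Mia > Iris > Kate > Frank


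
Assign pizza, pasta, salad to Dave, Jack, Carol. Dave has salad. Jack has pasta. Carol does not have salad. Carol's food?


From clues:
  Jack → pasta
  Dave → salad
By elimination, Carol gets the remaining.

pizza


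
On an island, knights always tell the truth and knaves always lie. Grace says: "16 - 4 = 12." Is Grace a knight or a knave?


Statement: "16 - 4 = 12."
Actual: 16 - 4 = 12
Claimed: 12
Statement is TRUE → Grace tells the truth → Knight

Knight


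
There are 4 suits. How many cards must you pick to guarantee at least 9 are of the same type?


Pigeonhole: to guarantee k in one of n categories, need (k-1)×n + 1.
k = 9, n = 4
Minimum = (9-1) × 4 + 1 = 8 × 4 + 1

33


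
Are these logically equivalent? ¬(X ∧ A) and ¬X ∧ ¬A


Expression 1: ¬(X ∧ A)
Expression 2: ¬X ∧ ¬A
Truth table (X A | Expr1 Expr2):
  T T |   F     F
  T F |   T     F   ← differ
  F T |   T     F   ← differ
  F F |   T     T
Counterexample: X=T, A=F gives Expr1 = T but Expr2 = F, so the expressions are NOT logically equivalent.

No


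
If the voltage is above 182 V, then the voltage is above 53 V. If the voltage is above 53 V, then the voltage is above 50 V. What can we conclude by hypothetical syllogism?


Hypothetical syllogism: P → Q, Q → R ⊢ P → R
Premise 1: the voltage is above 182 V → the voltage is above 53 V
Premise 2: the voltage is above 53 V → the voltage is above 50 V
Chain the implications: the middle term (the voltage is above 53 V) links the two.
Conclusion: If the voltage is above 182 V, then the voltage is above 50 V.

If the voltage is above 182 V, then the voltage is above 50 V.
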